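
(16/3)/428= 4/321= 0.01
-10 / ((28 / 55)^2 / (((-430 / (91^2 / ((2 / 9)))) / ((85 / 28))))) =1300750 / 8868951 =0.15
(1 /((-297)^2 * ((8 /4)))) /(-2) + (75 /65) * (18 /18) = 5292527 /4586868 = 1.15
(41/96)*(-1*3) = -41/32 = -1.28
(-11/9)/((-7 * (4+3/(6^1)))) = 22/567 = 0.04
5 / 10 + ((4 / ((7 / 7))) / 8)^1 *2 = 3 / 2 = 1.50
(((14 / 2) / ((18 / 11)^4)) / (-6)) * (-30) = 512435 / 104976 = 4.88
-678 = -678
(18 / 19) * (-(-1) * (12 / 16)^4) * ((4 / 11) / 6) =243 / 13376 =0.02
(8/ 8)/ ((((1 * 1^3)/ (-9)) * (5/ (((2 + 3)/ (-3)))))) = 3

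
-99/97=-1.02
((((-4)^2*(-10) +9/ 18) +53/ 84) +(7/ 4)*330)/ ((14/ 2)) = 35165/ 588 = 59.80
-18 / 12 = -3 / 2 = -1.50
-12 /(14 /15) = -90 /7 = -12.86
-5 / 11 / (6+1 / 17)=-85 / 1133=-0.08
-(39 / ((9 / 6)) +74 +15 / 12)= -405 / 4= -101.25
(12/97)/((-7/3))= -36/679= -0.05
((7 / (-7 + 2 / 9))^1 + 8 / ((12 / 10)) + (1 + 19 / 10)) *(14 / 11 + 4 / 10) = 718382 / 50325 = 14.27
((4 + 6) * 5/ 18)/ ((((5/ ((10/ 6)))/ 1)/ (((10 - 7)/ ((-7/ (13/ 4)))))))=-325/ 252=-1.29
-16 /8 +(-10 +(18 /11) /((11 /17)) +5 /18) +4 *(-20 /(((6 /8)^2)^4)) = -1283373727 /1587762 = -808.29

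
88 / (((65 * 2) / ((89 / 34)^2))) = 87131 / 18785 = 4.64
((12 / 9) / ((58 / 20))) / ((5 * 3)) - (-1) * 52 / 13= 4.03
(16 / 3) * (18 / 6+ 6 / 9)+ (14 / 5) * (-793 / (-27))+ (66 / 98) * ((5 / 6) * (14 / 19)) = 1835111 / 17955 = 102.21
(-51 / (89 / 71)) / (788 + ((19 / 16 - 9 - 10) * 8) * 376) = 3621 / 4698488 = 0.00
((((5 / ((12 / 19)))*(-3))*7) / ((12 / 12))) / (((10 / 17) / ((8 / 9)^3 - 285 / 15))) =30159479 / 5832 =5171.38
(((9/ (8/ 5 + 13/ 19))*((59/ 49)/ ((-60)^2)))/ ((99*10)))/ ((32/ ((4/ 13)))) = 1121/ 87581894400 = 0.00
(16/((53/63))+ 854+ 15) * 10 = 470650/53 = 8880.19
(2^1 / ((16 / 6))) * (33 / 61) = 99 / 244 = 0.41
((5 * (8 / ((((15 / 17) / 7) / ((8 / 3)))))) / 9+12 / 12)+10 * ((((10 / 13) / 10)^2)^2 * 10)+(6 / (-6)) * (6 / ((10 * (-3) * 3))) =95.09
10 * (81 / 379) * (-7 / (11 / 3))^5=-3308121810 / 61038329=-54.20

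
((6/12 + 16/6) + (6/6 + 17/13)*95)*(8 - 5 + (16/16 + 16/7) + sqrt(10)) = 2101.21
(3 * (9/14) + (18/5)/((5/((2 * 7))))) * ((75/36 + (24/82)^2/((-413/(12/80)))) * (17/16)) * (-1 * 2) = -2066847095793/38878168000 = -53.16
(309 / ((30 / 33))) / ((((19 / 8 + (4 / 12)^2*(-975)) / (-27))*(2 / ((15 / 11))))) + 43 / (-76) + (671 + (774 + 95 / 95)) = 290769403 / 193268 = 1504.49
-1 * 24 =-24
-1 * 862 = -862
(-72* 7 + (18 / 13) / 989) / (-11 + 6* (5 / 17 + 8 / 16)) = 55079235 / 681421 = 80.83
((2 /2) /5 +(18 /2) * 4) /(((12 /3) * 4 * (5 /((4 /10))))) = 181 /1000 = 0.18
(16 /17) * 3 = 48 /17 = 2.82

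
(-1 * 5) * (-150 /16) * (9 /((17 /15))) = 50625 /136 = 372.24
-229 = -229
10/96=5/48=0.10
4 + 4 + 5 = 13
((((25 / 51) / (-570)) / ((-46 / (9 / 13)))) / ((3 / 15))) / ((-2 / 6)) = -75 / 386308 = -0.00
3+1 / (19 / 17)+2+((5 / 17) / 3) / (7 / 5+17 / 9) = 283217 / 47804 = 5.92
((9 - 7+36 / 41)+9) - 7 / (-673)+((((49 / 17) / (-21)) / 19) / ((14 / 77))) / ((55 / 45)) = 211333095 / 17825078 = 11.86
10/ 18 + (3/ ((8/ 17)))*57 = 26203/ 72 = 363.93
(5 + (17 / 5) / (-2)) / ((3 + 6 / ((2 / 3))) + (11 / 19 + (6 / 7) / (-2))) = 4389 / 16160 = 0.27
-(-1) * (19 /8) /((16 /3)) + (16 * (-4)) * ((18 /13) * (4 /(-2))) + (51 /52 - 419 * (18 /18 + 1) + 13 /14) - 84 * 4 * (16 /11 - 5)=68274049 /128128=532.86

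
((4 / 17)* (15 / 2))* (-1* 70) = -2100 / 17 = -123.53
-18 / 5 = -3.60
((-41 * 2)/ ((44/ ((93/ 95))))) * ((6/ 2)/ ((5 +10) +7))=-11439/ 45980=-0.25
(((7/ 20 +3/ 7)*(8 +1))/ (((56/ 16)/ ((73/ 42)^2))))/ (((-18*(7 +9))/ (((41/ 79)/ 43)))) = -23815301/ 93959389440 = -0.00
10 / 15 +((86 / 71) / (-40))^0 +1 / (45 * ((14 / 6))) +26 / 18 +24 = 8543 / 315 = 27.12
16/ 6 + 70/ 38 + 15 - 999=-55831/ 57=-979.49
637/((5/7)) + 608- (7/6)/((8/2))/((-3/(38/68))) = 18358217/12240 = 1499.85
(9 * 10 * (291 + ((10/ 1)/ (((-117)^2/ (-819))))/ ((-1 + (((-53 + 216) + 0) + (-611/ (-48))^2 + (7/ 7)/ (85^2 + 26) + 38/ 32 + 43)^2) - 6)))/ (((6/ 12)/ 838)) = 43894439.34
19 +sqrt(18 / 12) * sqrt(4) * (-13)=19 - 13 * sqrt(6)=-12.84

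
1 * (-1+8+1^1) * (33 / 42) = 44 / 7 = 6.29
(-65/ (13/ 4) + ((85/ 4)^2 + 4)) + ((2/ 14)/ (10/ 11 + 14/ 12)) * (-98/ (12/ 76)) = 861121/ 2192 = 392.85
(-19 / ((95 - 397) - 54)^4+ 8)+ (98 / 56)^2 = 177686026493 / 16062013696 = 11.06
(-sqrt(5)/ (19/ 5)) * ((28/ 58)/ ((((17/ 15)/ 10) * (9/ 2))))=-7000 * sqrt(5)/ 28101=-0.56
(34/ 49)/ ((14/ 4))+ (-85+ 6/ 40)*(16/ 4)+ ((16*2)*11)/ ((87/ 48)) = -7211319/ 49735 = -144.99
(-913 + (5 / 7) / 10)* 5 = -63905 / 14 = -4564.64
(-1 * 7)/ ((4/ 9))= -63/ 4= -15.75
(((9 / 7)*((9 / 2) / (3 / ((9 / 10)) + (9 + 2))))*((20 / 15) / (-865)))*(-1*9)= 1458 / 260365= 0.01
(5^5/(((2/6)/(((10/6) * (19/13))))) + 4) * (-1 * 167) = -49586809/13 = -3814369.92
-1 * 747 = -747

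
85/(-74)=-85/74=-1.15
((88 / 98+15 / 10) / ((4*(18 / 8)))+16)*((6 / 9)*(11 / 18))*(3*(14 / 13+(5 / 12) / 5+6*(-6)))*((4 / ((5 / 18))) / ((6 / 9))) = -171547079 / 11466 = -14961.37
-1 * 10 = -10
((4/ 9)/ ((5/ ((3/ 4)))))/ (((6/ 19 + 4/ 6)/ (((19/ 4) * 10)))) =361/ 112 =3.22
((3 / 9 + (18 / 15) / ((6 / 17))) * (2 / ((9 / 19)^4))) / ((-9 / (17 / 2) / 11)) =-1364721512 / 885735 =-1540.78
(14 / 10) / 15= 7 / 75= 0.09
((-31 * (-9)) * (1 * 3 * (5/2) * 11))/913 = 4185/166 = 25.21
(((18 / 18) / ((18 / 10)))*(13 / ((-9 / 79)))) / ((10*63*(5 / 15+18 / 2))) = -1027 / 95256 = -0.01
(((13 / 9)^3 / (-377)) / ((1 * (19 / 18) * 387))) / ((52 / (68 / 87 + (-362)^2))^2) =-16247553700352 / 130733259093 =-124.28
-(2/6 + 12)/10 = -37/30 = -1.23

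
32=32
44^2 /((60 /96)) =15488 /5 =3097.60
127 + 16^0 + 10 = 138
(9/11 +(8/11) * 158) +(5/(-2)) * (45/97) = 244487/2134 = 114.57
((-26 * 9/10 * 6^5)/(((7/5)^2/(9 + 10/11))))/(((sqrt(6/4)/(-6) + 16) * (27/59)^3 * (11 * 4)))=-13810.78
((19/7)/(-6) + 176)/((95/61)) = 112.72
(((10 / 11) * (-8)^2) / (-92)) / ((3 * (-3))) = 0.07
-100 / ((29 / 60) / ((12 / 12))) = -6000 / 29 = -206.90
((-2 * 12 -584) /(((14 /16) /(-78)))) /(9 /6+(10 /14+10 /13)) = 3288064 /181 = 18166.10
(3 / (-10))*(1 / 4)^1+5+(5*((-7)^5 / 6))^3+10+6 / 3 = -370903242962012 / 135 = -2747431429348.24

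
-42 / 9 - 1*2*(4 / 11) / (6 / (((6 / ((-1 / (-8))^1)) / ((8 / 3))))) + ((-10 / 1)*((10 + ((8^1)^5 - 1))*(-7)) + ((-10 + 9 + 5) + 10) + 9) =75715403 / 33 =2294406.15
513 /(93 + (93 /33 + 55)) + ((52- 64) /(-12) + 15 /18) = 17369 /3318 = 5.23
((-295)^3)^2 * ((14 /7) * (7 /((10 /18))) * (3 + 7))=166085851211437500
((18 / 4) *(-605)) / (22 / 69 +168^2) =-375705 / 3894956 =-0.10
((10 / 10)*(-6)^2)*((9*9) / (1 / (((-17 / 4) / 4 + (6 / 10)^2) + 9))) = 2419551 / 100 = 24195.51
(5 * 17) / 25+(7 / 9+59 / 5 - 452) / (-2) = 2008 / 9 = 223.11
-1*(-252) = 252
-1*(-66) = 66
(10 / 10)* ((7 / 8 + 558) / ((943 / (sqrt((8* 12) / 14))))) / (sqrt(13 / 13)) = 4471* sqrt(21) / 13202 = 1.55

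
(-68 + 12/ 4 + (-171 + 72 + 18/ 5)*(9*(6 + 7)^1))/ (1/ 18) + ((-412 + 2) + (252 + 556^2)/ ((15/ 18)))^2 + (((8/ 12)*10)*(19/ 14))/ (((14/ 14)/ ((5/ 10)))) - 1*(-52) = 72205178863379/ 525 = 137533674025.48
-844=-844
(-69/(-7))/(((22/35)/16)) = 2760/11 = 250.91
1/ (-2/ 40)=-20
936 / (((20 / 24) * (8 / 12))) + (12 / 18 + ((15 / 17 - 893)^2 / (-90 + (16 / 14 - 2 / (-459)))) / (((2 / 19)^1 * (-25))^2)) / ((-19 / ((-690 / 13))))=-11103063681253 / 5763208250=-1926.54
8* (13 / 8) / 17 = 13 / 17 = 0.76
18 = 18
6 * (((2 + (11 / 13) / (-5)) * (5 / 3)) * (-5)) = -1190 / 13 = -91.54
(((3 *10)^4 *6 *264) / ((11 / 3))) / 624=7290000 / 13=560769.23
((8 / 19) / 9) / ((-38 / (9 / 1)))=-4 / 361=-0.01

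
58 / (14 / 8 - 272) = -232 / 1081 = -0.21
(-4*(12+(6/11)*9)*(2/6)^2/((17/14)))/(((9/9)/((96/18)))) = -33.01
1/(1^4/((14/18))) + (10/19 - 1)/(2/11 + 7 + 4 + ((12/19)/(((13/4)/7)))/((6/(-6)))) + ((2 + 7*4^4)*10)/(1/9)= 4308579568/26685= 161460.73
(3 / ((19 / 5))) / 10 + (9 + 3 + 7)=725 / 38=19.08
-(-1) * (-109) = -109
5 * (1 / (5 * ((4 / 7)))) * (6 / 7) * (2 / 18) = 1 / 6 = 0.17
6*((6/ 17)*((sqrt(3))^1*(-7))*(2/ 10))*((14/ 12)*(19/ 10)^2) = -53067*sqrt(3)/ 4250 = -21.63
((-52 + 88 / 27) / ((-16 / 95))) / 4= 31255 / 432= 72.35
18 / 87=6 / 29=0.21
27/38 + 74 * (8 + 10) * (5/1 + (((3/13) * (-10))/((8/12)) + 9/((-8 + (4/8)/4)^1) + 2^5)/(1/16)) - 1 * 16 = 2041948417/3458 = 590499.83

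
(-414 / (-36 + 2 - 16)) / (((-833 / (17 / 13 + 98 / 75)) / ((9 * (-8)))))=12663432 / 6768125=1.87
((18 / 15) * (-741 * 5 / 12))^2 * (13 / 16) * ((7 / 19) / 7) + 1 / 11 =5870.20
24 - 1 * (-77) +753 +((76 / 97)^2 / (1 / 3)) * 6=8139254 / 9409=865.05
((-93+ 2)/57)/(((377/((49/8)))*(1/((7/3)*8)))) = -2401/4959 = -0.48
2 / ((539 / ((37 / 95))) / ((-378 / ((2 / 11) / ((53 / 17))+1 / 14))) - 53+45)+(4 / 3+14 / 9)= 14285150 / 5384727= 2.65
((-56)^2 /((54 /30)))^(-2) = 81 /245862400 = 0.00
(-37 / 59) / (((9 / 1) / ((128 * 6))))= -9472 / 177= -53.51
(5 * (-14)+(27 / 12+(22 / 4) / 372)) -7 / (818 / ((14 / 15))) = -67.74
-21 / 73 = -0.29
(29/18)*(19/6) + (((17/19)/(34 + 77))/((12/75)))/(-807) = 52098341/10211778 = 5.10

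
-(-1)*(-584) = -584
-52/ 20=-13/ 5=-2.60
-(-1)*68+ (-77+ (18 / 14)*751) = 6696 / 7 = 956.57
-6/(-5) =6/5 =1.20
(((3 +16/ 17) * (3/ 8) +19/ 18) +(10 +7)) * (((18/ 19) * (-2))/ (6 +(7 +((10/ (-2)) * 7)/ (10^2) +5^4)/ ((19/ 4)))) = -119545/ 448902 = -0.27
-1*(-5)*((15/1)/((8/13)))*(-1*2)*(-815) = 198656.25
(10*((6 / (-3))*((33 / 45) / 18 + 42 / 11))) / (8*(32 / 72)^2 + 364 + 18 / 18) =-68766 / 326623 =-0.21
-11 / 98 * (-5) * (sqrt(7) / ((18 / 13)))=715 * sqrt(7) / 1764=1.07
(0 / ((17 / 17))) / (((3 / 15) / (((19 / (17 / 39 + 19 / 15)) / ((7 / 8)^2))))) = 0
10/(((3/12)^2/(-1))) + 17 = -143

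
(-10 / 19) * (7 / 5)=-14 / 19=-0.74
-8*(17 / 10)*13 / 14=-12.63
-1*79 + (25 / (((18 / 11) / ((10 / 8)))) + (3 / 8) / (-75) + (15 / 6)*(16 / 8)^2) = -44917 / 900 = -49.91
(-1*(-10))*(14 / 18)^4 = 24010 / 6561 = 3.66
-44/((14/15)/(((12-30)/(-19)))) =-44.66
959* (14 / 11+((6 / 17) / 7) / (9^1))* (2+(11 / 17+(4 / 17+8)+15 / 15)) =138923480 / 9537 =14566.79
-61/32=-1.91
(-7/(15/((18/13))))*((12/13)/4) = -126/845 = -0.15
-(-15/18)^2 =-25/36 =-0.69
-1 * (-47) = 47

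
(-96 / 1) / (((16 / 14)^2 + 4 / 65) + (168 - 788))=38220 / 246293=0.16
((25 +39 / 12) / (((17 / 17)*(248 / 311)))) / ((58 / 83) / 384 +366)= 17501214 / 180810755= 0.10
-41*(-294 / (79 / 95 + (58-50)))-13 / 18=20601433 / 15102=1364.15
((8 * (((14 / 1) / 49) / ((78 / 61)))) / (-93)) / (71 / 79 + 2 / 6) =-9638 / 617799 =-0.02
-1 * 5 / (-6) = 5 / 6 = 0.83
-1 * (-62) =62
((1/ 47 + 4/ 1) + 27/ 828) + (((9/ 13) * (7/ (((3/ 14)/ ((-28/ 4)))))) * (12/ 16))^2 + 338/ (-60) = 38626162117/ 2740335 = 14095.42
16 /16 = 1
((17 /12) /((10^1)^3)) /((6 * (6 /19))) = 323 /432000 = 0.00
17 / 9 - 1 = 8 / 9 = 0.89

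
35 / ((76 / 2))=35 / 38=0.92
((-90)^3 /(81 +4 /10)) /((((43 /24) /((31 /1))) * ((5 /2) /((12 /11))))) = -13017024000 /192511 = -67617.04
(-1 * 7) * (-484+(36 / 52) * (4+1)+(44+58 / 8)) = 156261 / 52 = 3005.02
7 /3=2.33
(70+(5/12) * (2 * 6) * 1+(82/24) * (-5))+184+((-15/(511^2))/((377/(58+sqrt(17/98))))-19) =9080482415/40734876-15 * sqrt(34)/1378196638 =222.92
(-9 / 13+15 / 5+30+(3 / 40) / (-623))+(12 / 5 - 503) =-30341603 / 64792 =-468.29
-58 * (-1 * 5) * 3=870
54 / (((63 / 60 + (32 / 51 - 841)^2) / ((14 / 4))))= 0.00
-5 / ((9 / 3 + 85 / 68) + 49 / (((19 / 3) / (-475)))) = 20 / 14683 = 0.00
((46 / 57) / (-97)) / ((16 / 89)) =-2047 / 44232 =-0.05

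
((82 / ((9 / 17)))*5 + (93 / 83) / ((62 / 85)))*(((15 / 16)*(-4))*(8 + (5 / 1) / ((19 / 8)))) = -46372600 / 1577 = -29405.58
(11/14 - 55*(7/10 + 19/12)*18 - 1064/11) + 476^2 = 17264906/77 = 224219.56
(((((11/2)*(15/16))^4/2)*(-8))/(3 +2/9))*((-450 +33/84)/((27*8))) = 3110324889375/1702887424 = 1826.50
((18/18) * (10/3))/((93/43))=1.54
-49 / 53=-0.92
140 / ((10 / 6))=84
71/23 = 3.09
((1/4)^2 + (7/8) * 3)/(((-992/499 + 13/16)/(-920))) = 3948088/1877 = 2103.40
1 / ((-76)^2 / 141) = 141 / 5776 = 0.02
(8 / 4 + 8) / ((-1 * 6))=-5 / 3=-1.67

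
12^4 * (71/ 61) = 1472256/ 61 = 24135.34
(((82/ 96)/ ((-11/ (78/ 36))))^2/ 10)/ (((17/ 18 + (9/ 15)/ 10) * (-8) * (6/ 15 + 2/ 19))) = -134942275/ 193551925248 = -0.00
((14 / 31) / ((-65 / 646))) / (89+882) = -9044 / 1956565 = -0.00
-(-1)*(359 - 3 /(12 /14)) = 711 /2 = 355.50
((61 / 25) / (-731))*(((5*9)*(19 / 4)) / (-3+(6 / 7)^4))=8348277 / 28786780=0.29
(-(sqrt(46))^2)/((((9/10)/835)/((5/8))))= -480125/18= -26673.61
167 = 167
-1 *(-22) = 22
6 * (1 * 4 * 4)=96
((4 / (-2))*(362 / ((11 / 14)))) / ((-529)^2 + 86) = -10136 / 3079197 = -0.00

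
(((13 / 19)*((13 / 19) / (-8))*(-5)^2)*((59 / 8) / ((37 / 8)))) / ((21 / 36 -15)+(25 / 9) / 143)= 0.16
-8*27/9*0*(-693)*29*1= 0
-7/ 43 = -0.16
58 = 58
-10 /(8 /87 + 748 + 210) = -435 /41677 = -0.01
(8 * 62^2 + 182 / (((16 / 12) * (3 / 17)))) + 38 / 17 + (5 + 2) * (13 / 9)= 9650581 / 306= 31537.85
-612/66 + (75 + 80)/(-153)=-17311/1683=-10.29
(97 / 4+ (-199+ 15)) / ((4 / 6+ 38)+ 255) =-1917 / 3524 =-0.54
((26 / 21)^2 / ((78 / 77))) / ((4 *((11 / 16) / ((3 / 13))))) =8 / 63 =0.13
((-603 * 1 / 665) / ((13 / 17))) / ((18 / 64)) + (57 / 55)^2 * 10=6824834 / 1046045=6.52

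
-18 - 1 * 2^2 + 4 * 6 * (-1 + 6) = 98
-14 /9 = -1.56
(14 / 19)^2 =196 / 361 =0.54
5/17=0.29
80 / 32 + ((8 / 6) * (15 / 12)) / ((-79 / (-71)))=4.00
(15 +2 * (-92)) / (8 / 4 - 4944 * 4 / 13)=2197 / 19750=0.11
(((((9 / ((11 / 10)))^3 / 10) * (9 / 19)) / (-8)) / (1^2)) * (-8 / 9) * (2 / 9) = 16200 / 25289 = 0.64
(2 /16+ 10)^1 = 81 /8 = 10.12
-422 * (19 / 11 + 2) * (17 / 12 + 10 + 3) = -1496623 / 66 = -22676.11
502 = 502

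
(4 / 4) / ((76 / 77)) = 77 / 76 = 1.01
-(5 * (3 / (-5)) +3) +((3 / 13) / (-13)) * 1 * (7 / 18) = -0.01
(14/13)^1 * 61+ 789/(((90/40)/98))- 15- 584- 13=1318942/39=33819.03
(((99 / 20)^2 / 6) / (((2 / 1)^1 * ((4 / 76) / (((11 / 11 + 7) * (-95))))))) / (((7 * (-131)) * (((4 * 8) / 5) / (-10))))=-5896935 / 117376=-50.24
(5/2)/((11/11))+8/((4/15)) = 32.50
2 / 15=0.13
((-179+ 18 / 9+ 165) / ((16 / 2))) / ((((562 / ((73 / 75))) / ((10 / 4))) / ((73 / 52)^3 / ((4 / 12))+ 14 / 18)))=-167720639 / 2844781056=-0.06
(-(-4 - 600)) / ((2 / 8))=2416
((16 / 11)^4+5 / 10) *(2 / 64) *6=437139 / 468512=0.93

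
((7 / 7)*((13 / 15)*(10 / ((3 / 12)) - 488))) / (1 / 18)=-34944 / 5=-6988.80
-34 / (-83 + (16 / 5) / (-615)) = 104550 / 255241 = 0.41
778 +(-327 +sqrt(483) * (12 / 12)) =sqrt(483) +451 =472.98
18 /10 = 9 /5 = 1.80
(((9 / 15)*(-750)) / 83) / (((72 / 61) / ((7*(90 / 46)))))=-480375 / 7636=-62.91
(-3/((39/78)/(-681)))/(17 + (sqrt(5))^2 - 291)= -4086/269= -15.19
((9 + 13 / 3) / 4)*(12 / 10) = 4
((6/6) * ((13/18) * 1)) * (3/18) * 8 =26/27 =0.96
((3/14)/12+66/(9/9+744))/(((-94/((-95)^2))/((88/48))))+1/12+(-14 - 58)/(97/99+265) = -586267448633/30979703328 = -18.92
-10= -10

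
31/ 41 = 0.76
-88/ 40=-11/ 5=-2.20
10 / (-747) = -10 / 747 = -0.01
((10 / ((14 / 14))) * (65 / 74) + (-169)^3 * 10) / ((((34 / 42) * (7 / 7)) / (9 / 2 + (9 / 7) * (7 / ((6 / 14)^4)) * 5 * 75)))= -7504322717950695 / 1258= -5965280379929.01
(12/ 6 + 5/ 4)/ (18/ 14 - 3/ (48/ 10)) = 182/ 37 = 4.92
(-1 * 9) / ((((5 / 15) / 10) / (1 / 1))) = -270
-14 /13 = -1.08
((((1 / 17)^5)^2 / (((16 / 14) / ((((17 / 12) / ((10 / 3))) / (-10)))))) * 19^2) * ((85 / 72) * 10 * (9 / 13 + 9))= -17689 / 23215320763648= -0.00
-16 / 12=-4 / 3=-1.33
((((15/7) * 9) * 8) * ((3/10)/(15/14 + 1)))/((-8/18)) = -1458/29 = -50.28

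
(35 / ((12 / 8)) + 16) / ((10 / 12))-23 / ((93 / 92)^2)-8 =16.69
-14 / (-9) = 14 / 9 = 1.56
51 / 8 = 6.38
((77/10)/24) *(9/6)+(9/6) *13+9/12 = 3317/160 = 20.73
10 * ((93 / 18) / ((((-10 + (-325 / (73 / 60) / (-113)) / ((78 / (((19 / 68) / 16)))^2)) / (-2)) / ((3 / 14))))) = 11805527445504 / 5331528460601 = 2.21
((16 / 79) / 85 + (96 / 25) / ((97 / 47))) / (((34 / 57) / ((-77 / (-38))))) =350390964 / 55365175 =6.33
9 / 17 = 0.53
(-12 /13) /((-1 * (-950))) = -6 /6175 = -0.00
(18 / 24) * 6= 9 / 2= 4.50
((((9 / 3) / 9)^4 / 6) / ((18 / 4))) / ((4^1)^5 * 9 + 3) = 1 / 20161953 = 0.00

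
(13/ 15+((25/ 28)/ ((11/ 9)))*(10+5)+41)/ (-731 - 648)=-0.04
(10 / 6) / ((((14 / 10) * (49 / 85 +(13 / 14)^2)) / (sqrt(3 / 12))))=29750 / 71907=0.41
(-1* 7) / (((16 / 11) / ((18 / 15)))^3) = -251559 / 64000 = -3.93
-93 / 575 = -0.16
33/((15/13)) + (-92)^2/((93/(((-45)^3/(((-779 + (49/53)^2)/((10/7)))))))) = 3617668017011/237160385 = 15254.10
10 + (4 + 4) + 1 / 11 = 199 / 11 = 18.09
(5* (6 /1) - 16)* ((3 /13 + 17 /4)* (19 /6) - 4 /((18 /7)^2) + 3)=977935 /4212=232.18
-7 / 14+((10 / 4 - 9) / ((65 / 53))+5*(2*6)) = 271 / 5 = 54.20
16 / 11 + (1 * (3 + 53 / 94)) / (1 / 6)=11807 / 517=22.84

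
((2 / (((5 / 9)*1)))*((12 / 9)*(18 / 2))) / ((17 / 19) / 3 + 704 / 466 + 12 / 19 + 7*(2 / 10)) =358587 / 31879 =11.25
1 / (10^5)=1 / 100000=0.00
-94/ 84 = -47/ 42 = -1.12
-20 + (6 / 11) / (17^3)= -1080854 / 54043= -20.00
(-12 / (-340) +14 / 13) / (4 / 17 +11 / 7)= 8603 / 13975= 0.62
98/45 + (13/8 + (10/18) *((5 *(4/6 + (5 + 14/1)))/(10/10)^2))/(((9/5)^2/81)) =1521227/1080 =1408.54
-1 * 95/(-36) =95/36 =2.64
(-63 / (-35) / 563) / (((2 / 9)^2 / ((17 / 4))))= 12393 / 45040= 0.28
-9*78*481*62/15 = -6978348/5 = -1395669.60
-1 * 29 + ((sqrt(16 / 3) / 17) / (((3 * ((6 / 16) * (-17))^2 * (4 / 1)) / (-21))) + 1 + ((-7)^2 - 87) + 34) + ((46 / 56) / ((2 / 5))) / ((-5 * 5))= -8983 / 280 - 448 * sqrt(3) / 132651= -32.09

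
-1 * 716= -716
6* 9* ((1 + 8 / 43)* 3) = 8262 / 43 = 192.14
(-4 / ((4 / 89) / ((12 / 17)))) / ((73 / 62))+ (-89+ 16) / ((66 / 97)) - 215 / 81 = -361129909 / 2211462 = -163.30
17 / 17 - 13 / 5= -8 / 5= -1.60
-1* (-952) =952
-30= -30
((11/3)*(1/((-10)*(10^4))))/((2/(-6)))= 11/100000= 0.00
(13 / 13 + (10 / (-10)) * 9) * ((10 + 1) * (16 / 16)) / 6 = -44 / 3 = -14.67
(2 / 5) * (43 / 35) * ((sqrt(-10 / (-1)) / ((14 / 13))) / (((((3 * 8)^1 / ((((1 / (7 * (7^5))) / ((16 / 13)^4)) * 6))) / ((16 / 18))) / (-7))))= -15965599 * sqrt(10) / 6071817830400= -0.00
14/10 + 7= 8.40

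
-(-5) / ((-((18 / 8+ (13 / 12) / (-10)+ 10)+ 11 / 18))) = -1800 / 4591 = -0.39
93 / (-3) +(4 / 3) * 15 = -11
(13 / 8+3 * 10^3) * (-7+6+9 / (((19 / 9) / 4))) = 7323965 / 152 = 48183.98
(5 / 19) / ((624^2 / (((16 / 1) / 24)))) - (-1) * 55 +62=1298374277 / 11097216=117.00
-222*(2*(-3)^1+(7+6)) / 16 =-777 / 8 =-97.12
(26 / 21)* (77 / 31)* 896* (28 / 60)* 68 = 121977856 / 1395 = 87439.32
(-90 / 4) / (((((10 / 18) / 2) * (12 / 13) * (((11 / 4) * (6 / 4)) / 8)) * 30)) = -312 / 55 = -5.67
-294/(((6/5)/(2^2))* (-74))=490/37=13.24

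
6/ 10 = 3/ 5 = 0.60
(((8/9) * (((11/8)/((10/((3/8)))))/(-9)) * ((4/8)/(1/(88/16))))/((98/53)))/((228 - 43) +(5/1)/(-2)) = -6413/154526400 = -0.00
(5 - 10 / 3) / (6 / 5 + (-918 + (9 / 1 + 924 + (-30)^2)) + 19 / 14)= 350 / 192687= 0.00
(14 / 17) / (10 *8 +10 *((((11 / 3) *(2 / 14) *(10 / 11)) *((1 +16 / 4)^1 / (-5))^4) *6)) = 0.01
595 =595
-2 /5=-0.40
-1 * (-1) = 1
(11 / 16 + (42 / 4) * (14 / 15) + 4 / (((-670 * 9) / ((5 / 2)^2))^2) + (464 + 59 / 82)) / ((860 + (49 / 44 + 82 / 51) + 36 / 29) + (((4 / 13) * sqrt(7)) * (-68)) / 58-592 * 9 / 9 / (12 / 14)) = 35039410108791486112 * sqrt(7) / 6138203040123982039305 + 5610828487158707424469 / 2046067680041327346435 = 2.76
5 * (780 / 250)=78 / 5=15.60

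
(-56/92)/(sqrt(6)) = -7 * sqrt(6)/69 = -0.25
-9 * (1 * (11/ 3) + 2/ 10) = -174/ 5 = -34.80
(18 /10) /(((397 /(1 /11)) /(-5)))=-9 /4367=-0.00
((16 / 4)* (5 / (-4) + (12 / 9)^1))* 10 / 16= 5 / 24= 0.21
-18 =-18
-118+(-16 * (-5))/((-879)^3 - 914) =-80139977734/679152353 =-118.00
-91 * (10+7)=-1547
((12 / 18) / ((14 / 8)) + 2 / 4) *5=185 / 42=4.40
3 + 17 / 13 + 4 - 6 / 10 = 501 / 65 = 7.71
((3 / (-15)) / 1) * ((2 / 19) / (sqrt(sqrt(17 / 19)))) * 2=-4 * 17^(3 / 4) * 19^(1 / 4) / 1615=-0.04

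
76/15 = 5.07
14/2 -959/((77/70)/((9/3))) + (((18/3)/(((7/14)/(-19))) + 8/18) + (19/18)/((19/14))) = -280688/99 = -2835.23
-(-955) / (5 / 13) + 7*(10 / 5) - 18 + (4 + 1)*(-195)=1504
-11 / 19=-0.58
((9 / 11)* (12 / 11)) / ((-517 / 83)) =-8964 / 62557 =-0.14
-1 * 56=-56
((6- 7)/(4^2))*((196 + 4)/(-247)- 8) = 136/247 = 0.55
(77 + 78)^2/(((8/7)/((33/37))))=5549775/296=18749.24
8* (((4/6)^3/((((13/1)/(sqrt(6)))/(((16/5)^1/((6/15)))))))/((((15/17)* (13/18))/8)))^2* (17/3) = 82426462208/57836025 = 1425.18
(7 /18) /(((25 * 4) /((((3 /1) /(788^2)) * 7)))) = 0.00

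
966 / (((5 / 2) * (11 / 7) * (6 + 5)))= 13524 / 605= 22.35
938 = 938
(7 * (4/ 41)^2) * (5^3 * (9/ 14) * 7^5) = 151263000/ 1681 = 89983.94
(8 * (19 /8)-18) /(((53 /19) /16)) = 304 /53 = 5.74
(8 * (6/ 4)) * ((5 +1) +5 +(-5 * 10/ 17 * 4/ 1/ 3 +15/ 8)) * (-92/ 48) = -84019/ 408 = -205.93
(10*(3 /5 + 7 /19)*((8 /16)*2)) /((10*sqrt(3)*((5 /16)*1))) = 1472*sqrt(3) /1425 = 1.79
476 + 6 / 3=478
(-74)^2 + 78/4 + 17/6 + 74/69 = 379459/69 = 5499.41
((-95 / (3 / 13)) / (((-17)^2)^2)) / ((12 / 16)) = -4940 / 751689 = -0.01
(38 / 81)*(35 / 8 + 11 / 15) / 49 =11647 / 238140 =0.05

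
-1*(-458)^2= -209764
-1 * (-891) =891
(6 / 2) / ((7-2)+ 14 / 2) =1 / 4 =0.25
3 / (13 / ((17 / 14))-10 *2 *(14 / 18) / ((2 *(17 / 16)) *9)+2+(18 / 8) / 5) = 82620 / 339913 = 0.24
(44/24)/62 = 11/372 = 0.03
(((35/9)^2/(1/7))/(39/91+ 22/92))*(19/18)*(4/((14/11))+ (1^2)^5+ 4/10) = 7944223/10449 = 760.29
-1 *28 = -28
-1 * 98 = -98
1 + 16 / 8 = 3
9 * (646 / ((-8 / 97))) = -281979 / 4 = -70494.75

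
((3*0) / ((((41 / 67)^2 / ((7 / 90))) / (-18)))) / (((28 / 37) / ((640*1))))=0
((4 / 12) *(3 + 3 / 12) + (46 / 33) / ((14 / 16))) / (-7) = -2473 / 6468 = -0.38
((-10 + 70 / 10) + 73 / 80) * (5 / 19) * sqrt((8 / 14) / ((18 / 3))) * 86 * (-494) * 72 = 560118 * sqrt(42) / 7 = 518568.50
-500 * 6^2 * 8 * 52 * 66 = -494208000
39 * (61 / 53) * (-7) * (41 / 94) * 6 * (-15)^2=-185014.76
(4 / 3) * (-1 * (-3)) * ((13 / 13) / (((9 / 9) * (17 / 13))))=52 / 17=3.06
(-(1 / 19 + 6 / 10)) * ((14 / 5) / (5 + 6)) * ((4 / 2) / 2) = -868 / 5225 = -0.17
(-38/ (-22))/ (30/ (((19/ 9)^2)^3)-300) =-893871739/ 155076031770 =-0.01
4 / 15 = 0.27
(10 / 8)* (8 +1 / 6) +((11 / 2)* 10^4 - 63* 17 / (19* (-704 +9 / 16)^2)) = 3177599292661151 / 57763811400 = 55010.21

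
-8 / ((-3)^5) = 8 / 243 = 0.03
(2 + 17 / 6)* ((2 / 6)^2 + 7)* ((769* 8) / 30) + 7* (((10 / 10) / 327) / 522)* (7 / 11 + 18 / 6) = 99254795188 / 14082255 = 7048.22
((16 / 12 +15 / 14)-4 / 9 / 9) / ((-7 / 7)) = -2671 / 1134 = -2.36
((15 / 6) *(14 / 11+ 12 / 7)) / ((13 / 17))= 9775 / 1001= 9.77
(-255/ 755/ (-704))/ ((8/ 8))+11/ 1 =1169395/ 106304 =11.00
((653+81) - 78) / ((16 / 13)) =533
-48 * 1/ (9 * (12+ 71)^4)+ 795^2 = 89984535990059/ 142374963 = 632025.00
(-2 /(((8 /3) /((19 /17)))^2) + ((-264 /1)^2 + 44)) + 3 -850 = 637119215 /9248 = 68892.65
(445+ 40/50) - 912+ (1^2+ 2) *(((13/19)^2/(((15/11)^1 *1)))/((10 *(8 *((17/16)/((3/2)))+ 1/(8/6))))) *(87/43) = -1266355737/2716525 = -466.17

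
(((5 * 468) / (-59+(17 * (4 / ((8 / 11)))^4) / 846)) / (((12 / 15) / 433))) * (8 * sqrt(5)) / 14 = -68574729600 * sqrt(5) / 3848089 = -39847.77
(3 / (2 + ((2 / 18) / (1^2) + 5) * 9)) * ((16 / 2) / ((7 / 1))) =1 / 14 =0.07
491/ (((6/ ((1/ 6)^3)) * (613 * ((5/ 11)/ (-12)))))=-5401/ 331020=-0.02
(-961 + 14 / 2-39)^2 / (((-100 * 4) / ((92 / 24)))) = -7559709 / 800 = -9449.64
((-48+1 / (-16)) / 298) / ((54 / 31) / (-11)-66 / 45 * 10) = 786687 / 72311488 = 0.01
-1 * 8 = -8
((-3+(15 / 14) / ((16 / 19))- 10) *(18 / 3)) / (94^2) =-7881 / 989632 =-0.01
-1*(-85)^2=-7225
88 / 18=44 / 9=4.89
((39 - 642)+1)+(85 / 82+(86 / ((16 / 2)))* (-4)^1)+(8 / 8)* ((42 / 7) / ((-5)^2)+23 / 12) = -7894223 / 12300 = -641.81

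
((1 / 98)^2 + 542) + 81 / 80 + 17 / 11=1150585831 / 2112880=544.56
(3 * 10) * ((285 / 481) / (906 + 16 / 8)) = 4275 / 218374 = 0.02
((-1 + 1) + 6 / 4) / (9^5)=1 / 39366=0.00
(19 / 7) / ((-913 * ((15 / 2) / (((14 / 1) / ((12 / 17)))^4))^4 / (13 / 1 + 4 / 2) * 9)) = -4389418029960473806468580341325077 / 4889754866861568000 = -897676499022080.93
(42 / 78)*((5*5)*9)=1575 / 13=121.15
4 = 4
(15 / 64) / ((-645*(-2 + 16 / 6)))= -0.00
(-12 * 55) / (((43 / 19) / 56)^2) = -747183360 / 1849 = -404101.33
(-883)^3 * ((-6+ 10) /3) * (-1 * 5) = 13769307740 /3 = 4589769246.67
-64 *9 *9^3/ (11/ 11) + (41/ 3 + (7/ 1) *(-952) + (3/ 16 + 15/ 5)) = -426551.15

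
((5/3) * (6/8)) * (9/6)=15/8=1.88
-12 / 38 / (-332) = 3 / 3154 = 0.00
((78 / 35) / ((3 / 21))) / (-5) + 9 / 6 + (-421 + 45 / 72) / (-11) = 80511 / 2200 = 36.60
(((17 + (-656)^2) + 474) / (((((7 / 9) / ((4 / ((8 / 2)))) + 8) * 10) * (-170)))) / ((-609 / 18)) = 11632329 / 13631450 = 0.85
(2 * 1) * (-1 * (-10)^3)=2000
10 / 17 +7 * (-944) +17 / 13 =-1459949 / 221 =-6606.10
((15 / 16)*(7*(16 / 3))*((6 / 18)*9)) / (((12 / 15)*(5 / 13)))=1365 / 4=341.25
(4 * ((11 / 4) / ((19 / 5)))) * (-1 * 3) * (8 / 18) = -220 / 57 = -3.86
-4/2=-2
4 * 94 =376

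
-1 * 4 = -4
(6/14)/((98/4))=6/343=0.02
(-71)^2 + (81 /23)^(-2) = 33074530 /6561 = 5041.08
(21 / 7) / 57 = 1 / 19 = 0.05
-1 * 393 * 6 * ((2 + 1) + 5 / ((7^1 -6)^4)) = -18864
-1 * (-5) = 5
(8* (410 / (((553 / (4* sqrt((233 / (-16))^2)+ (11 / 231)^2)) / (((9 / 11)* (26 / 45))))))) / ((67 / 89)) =38995870472 / 179734401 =216.96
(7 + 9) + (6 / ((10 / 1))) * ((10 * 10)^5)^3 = 600000000000000000000000000016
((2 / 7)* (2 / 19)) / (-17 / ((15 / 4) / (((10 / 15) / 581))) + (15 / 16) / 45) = 239040 / 124241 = 1.92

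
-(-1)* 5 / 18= 5 / 18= 0.28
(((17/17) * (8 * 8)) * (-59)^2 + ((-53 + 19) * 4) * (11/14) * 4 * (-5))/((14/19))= 14957256/49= 305250.12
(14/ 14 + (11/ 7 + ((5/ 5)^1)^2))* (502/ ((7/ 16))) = 200800/ 49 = 4097.96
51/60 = 17/20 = 0.85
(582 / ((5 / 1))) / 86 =291 / 215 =1.35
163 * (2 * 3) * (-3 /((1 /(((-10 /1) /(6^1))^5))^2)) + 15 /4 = -12734276585 /26244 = -485226.21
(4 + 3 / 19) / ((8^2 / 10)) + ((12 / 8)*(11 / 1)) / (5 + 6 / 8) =49213 / 13984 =3.52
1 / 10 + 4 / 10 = 1 / 2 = 0.50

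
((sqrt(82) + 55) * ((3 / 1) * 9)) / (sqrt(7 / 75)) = 135 * sqrt(21) * (sqrt(82) + 55) / 7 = 5661.10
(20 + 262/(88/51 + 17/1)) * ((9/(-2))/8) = -146079/7640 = -19.12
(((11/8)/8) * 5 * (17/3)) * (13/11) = 5.76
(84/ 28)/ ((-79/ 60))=-180/ 79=-2.28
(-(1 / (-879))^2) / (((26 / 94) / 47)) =-2209 / 10044333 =-0.00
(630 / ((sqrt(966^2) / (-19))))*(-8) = 2280 / 23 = 99.13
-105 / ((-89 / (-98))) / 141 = -3430 / 4183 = -0.82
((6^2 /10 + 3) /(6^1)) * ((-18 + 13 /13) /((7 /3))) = -561 /70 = -8.01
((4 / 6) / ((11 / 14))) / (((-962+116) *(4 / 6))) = -7 / 4653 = -0.00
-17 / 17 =-1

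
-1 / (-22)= 1 / 22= 0.05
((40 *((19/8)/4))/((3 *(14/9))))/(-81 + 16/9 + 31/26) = -1755/26908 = -0.07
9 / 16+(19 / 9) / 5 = 709 / 720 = 0.98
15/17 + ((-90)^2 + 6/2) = 137766/17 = 8103.88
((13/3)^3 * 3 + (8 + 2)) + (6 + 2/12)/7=32129/126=254.99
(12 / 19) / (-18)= -2 / 57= -0.04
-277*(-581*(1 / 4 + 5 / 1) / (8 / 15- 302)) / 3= -2414055 / 2584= -934.23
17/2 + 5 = 13.50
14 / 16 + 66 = 535 / 8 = 66.88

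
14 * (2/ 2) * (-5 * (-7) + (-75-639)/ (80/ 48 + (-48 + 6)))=89278/ 121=737.83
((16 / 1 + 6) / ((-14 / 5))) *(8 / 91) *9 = -3960 / 637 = -6.22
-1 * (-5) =5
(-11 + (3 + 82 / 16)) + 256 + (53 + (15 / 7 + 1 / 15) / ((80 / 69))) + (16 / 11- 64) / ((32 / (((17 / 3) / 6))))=42437207 / 138600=306.18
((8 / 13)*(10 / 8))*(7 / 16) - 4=-381 / 104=-3.66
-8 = -8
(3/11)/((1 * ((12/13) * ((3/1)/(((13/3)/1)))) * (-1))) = -169/396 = -0.43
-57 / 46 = -1.24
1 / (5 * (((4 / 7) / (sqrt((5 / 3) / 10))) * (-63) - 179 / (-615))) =-2723220 * sqrt(6) / 2941045559 - 22017 / 2941045559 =-0.00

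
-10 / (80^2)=-1 / 640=-0.00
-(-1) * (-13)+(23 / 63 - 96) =-6844 / 63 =-108.63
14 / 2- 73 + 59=-7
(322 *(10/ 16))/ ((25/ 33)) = 5313/ 20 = 265.65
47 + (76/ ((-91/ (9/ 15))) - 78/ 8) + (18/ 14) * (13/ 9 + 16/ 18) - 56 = -29577/ 1820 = -16.25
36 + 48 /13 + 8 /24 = 1561 /39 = 40.03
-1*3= -3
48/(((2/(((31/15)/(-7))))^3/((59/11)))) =-3515338/4244625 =-0.83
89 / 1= 89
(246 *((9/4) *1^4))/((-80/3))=-3321/160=-20.76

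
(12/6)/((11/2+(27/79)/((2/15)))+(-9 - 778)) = -0.00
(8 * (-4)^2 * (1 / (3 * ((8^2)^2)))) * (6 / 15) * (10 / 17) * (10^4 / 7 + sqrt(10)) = sqrt(10) / 408 + 1250 / 357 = 3.51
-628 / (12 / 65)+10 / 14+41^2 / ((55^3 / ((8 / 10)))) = -59412371296 / 17469375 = -3400.94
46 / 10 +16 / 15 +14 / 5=127 / 15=8.47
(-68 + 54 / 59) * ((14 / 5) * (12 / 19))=-664944 / 5605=-118.63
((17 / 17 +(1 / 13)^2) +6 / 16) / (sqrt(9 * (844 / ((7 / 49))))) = 1867 * sqrt(1477) / 11981424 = 0.01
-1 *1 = -1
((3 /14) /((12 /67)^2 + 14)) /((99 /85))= 76313 /5820276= 0.01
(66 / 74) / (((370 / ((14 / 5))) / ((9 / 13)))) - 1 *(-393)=174857604 / 444925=393.00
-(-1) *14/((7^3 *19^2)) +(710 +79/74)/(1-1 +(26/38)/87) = 1538575194547/17016818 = 90414.98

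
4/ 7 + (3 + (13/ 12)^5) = 8819851/ 1741824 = 5.06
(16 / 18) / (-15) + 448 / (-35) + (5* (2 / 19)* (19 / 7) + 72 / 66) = -107482 / 10395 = -10.34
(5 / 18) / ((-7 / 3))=-0.12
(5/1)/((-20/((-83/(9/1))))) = 83/36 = 2.31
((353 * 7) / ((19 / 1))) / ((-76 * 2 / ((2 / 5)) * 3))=-2471 / 21660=-0.11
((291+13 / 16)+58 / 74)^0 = 1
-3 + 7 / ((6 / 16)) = 47 / 3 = 15.67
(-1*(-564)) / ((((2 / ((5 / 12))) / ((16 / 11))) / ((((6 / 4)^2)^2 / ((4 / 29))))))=552015 / 88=6272.90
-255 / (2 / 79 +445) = -6715 / 11719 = -0.57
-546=-546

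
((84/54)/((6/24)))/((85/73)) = 4088/765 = 5.34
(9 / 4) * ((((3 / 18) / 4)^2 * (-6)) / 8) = -3 / 1024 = -0.00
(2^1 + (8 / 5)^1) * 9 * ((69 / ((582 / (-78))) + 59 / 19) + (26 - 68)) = -14373612 / 9215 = -1559.81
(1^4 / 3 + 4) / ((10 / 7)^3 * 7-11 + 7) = 637 / 2412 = 0.26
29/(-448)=-29/448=-0.06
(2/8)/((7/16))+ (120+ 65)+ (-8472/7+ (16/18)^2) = -580565/567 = -1023.92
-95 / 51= -1.86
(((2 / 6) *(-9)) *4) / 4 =-3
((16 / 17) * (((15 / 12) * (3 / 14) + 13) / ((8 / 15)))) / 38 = 11145 / 18088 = 0.62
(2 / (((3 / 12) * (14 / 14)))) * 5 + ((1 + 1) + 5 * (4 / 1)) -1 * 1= 61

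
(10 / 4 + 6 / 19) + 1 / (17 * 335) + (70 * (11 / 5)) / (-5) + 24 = -172437 / 43282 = -3.98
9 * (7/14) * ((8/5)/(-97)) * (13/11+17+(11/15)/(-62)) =-1115274/826925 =-1.35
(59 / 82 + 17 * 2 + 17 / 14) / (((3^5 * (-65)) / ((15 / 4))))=-10313 / 1208844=-0.01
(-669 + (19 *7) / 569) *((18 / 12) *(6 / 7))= -3424752 / 3983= -859.84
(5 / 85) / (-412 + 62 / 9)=-9 / 61982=-0.00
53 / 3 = 17.67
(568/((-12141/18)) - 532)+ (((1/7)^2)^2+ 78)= -20749423/45619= -454.84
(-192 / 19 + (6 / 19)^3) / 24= -2879 / 6859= -0.42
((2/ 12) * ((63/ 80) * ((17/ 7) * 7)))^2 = 127449/ 25600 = 4.98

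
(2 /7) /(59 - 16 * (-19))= 2 /2541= 0.00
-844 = -844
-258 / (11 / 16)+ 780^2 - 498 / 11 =6687774 / 11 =607979.45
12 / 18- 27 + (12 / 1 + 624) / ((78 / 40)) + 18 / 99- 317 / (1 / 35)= -4631054 / 429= -10795.00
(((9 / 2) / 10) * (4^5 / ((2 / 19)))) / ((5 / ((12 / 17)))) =262656 / 425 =618.01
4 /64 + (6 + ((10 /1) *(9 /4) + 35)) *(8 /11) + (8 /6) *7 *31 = 177185 /528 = 335.58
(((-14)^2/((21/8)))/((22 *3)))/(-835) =-112/82665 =-0.00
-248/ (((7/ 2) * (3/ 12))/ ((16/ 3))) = -31744/ 21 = -1511.62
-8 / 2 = -4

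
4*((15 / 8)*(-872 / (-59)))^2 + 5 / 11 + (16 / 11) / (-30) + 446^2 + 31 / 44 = 464061418933 / 2297460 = 201988.90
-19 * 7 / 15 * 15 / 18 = -133 / 18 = -7.39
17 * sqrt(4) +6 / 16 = 34.38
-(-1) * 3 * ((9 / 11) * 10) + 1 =281 / 11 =25.55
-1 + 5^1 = 4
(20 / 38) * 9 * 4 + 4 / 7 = 19.52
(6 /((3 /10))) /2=10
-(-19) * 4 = 76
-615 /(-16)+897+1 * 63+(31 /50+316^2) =40342023 /400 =100855.06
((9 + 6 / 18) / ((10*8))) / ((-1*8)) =-7 / 480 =-0.01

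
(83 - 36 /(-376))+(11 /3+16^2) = 96659 /282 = 342.76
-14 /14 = -1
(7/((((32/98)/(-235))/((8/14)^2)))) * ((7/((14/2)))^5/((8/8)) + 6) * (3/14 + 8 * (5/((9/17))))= -15704815/18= -872489.72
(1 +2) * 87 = 261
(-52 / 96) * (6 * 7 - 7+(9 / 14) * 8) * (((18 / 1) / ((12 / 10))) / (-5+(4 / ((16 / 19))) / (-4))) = 36530 / 693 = 52.71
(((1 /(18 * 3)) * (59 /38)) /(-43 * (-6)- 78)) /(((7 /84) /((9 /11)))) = 59 /37620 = 0.00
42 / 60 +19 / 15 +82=2519 / 30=83.97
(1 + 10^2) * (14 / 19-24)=-44642 / 19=-2349.58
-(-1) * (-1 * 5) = -5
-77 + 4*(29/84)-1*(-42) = -706/21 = -33.62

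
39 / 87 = 13 / 29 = 0.45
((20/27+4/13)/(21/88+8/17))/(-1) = -550528/372411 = -1.48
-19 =-19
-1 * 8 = -8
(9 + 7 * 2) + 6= 29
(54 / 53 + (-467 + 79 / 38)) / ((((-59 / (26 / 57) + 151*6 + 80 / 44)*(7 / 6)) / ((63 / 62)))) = -3607328439 / 6950246531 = -0.52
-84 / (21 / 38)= -152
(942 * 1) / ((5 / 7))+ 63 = 6909 / 5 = 1381.80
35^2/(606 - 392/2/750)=459375/227152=2.02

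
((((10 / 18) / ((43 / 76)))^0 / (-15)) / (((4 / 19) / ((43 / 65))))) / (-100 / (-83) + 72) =-67811 / 23696400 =-0.00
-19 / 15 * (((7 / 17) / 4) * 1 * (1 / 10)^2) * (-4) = 133 / 25500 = 0.01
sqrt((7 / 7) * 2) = 1.41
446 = 446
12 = 12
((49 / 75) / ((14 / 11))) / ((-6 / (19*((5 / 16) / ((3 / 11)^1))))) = -16093 / 8640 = -1.86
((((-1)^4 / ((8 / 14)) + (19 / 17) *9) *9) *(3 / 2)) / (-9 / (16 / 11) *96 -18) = -2409 / 9248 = -0.26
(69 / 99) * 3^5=1863 / 11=169.36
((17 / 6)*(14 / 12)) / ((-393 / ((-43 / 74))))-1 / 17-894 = -15912536459 / 17798184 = -894.05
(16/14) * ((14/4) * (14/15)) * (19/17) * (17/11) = 1064/165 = 6.45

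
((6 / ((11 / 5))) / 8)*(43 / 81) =215 / 1188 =0.18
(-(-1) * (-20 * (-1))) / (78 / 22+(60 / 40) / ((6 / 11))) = 3.18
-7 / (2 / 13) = -91 / 2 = -45.50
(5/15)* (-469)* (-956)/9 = 448364/27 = 16606.07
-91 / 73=-1.25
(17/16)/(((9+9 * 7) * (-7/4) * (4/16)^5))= -544/63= -8.63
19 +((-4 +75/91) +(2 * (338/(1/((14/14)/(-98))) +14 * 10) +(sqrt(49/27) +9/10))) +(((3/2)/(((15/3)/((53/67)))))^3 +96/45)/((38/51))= 7 * sqrt(3)/9 +2130988019468673/7280269178000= 294.05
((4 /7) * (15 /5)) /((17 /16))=192 /119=1.61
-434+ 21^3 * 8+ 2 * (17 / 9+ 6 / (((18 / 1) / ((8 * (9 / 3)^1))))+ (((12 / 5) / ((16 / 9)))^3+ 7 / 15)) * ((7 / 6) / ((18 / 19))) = 286489477351 / 3888000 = 73685.57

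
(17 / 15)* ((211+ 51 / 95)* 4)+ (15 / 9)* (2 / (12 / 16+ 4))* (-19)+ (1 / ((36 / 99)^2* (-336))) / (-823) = 1987355912323 / 2101612800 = 945.63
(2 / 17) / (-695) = -2 / 11815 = -0.00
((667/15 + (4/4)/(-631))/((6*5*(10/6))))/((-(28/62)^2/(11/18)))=-2224466101/834813000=-2.66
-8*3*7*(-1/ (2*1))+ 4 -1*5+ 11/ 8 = 675/ 8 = 84.38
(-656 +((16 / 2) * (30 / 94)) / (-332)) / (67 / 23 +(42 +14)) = -58858978 / 5285855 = -11.14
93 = 93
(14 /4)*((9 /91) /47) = 9 /1222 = 0.01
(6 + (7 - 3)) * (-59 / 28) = -295 / 14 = -21.07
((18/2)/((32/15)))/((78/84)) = 945/208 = 4.54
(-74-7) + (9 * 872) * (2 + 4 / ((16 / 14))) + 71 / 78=3360545 / 78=43083.91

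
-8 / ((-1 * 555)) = 8 / 555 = 0.01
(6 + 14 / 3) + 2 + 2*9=92 / 3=30.67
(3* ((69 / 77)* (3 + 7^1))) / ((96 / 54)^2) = 83835 / 9856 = 8.51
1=1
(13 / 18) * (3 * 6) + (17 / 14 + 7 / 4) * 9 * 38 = 14375 / 14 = 1026.79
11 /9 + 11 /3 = 44 /9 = 4.89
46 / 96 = 0.48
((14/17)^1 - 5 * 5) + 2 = -377/17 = -22.18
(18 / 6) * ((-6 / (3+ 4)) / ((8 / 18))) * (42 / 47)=-243 / 47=-5.17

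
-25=-25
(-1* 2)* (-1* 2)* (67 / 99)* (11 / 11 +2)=268 / 33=8.12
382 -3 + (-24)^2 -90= 865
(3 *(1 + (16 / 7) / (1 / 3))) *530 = 87450 / 7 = 12492.86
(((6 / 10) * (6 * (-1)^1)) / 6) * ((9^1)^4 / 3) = -1312.20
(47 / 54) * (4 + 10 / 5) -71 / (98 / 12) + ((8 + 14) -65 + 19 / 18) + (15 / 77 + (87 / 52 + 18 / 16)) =-21402683 / 504504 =-42.42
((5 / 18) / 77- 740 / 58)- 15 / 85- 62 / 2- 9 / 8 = -123148021 / 2733192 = -45.06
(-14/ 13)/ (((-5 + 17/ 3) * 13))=-0.12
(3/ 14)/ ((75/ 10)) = 1/ 35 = 0.03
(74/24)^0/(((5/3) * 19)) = 3/95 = 0.03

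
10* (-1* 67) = -670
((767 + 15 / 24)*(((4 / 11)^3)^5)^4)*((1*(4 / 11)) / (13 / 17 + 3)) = 1084120430280920799871396450563180724224 / 3349298034955599095318942248963066521029422565733678974841423611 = 0.00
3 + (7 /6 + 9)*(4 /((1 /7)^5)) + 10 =2050493 /3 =683497.67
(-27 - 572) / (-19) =599 / 19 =31.53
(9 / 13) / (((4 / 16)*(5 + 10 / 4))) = 24 / 65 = 0.37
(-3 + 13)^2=100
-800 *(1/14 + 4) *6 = -136800/7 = -19542.86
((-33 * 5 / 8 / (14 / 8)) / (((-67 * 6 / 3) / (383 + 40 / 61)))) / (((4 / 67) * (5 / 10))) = 1130.41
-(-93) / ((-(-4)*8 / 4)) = 93 / 8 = 11.62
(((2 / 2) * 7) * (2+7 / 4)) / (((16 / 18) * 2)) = 945 / 64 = 14.77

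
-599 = -599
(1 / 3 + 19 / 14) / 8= 0.21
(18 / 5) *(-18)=-324 / 5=-64.80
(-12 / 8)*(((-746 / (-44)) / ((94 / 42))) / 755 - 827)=1936818771 / 1561340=1240.48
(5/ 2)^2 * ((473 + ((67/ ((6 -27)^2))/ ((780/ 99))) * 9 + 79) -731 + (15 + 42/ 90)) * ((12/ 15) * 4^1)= -3267.20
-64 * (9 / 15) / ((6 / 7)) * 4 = -896 / 5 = -179.20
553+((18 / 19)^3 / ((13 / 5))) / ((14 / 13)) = 26565769 / 48013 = 553.30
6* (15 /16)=45 /8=5.62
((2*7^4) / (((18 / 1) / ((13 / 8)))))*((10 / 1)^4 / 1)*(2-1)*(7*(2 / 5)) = 109245500 / 9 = 12138388.89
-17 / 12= -1.42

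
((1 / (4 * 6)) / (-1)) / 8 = -1 / 192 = -0.01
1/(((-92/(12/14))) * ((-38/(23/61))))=3/32452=0.00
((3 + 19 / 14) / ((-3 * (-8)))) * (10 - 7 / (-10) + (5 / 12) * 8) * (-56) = -25681 / 180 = -142.67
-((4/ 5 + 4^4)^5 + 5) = -3489997522551049/ 3125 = -1116799207216.34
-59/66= -0.89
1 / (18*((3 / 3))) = 1 / 18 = 0.06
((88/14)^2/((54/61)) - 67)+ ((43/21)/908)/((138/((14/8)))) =-4944155375/221036256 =-22.37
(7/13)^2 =49/169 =0.29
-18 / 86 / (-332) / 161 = 9 / 2298436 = 0.00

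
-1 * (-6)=6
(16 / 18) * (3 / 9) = 8 / 27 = 0.30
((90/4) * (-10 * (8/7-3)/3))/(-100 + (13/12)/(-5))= -58500/42091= -1.39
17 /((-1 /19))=-323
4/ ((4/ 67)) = 67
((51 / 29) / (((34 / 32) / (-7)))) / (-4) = 84 / 29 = 2.90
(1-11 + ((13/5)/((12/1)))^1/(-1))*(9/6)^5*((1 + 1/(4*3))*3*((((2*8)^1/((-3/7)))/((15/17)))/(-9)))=-948311/800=-1185.39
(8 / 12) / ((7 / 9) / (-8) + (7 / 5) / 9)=80 / 7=11.43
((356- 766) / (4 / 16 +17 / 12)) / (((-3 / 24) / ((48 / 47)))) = 94464 / 47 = 2009.87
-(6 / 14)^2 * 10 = -90 / 49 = -1.84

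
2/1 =2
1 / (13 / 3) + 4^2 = 211 / 13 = 16.23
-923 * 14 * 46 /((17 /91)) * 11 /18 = -297503206 /153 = -1944465.40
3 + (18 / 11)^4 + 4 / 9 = 1398655 / 131769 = 10.61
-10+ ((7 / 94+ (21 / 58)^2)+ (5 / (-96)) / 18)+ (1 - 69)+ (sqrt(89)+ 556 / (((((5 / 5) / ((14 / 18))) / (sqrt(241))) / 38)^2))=sqrt(89)+ 23984388290281415 / 204907968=117049573.32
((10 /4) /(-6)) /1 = -5 /12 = -0.42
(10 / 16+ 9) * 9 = 86.62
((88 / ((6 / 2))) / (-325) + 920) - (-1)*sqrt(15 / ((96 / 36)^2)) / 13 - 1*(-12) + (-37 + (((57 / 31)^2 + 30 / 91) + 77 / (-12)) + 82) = 3*sqrt(15) / 104 + 8519507907 / 8745100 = 974.32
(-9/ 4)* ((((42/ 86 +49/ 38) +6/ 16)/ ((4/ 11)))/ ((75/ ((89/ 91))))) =-41326527/ 237910400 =-0.17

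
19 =19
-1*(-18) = 18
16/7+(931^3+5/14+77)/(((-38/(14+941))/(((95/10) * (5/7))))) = -137614573708.62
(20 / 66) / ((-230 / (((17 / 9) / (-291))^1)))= 17 / 1987821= 0.00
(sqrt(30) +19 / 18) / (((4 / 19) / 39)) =4693 / 24 +741* sqrt(30) / 4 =1210.20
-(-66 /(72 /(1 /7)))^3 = 1331 /592704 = 0.00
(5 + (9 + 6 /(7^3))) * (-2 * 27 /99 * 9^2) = -619.32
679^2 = 461041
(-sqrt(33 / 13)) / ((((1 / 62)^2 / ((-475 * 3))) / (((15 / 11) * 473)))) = 3533116500 * sqrt(429) / 13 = 5629155577.37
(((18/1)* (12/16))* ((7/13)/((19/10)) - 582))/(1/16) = -125650.79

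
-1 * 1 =-1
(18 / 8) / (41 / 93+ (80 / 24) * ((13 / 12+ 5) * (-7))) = -2511 / 157918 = -0.02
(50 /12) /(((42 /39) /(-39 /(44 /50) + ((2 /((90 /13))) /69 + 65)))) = 91848965 /1147608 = 80.04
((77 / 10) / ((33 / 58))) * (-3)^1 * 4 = -812 / 5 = -162.40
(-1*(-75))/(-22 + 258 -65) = 0.44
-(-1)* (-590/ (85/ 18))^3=-9582162624/ 4913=-1950368.94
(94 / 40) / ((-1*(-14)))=47 / 280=0.17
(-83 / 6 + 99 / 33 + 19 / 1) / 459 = 49 / 2754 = 0.02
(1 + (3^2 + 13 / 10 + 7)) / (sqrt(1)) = 18.30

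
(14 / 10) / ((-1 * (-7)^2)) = -1 / 35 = -0.03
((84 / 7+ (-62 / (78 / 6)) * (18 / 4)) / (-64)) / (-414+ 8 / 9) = -1107 / 3093376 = -0.00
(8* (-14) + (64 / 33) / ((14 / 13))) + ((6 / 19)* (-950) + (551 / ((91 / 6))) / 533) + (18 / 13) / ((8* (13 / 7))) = -375032033 / 914628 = -410.04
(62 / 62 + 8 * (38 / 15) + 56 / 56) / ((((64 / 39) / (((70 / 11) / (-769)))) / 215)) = -3267355 / 135344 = -24.14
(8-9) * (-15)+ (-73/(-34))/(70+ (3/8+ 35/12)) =449421/29903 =15.03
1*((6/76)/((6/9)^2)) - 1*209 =-31741/152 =-208.82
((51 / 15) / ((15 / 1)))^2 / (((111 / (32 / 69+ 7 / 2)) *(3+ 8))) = 158083 / 947801250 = 0.00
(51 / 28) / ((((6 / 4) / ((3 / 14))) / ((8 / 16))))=51 / 392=0.13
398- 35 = 363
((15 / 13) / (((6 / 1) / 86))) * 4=860 / 13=66.15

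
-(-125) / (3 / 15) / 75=25 / 3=8.33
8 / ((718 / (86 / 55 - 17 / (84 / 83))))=-70381 / 414645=-0.17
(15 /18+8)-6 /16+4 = 299 /24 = 12.46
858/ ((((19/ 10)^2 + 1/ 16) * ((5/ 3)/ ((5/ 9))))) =77.88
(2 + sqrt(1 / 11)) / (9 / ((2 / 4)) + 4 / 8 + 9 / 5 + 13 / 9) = 90*sqrt(11) / 21527 + 180 / 1957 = 0.11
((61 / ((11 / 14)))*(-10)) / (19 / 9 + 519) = -1098 / 737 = -1.49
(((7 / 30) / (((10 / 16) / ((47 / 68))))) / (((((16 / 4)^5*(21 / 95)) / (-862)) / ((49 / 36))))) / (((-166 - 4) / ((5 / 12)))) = 18859267 / 5752995840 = 0.00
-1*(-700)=700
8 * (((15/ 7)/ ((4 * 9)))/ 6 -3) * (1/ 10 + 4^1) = -61787/ 630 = -98.07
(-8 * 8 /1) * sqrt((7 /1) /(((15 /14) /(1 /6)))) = -448 * sqrt(5) /15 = -66.78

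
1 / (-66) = -1 / 66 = -0.02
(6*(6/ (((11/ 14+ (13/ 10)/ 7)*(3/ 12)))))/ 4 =630/ 17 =37.06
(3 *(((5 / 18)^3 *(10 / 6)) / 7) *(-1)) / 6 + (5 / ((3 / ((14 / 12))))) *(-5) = -2382025 / 244944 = -9.72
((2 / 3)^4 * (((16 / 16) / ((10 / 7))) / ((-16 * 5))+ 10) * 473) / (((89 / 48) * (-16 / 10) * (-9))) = 3780689 / 108135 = 34.96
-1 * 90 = -90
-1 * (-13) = 13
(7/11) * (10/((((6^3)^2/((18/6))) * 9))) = 35/769824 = 0.00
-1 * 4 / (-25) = 0.16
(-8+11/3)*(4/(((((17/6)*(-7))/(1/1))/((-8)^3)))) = -447.46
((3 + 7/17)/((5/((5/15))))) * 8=464/255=1.82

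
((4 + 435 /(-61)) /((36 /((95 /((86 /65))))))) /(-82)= 0.08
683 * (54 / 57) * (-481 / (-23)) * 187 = 1105808418 / 437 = 2530454.05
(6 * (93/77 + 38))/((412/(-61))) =-552477/15862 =-34.83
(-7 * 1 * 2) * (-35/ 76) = 245/ 38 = 6.45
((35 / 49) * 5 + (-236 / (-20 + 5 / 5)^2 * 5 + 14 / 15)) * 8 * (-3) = -374824 / 12635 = -29.67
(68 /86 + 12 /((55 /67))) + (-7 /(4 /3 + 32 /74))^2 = 57709693 /1854160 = 31.12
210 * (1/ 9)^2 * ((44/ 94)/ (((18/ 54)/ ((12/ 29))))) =6160/ 4089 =1.51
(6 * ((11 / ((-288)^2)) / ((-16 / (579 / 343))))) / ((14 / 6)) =-2123 / 59006976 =-0.00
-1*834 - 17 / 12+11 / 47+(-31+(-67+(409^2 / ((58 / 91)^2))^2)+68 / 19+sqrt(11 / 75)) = sqrt(33) / 15+5140809521010226727267 / 30316892784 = 169569142776.23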